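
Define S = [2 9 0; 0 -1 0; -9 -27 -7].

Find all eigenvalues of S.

Compute the characteristic polynomial p(λ) = det(λI - S).
Expanding along the first row, p(λ) = λ^3 + 6λ^2 - 9λ - 14.
Rational-root test: λ = -1 gives p(-1) = 0.
Factor out (λ + 1): p(λ) = (λ + 1)·(λ^2 + 5λ - 14).
The quadratic factors as (λ + 7)·(λ - 2).
Eigenvalues: -7, -1, 2.

-7, -1, 2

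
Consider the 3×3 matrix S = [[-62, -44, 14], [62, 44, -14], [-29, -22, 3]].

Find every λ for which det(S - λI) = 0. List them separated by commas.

Set up det(λI - S) = 0.
Cofactor expansion gives p(λ) = λ^3 + 15λ^2 + 44λ.
Since p(0) = 0, λ = 0 is a root.
Dividing by λ leaves λ^2 + 15λ + 44.
The quadratic factors as (λ + 11)·(λ + 4).
Eigenvalues: -11, -4, 0.

-11, -4, 0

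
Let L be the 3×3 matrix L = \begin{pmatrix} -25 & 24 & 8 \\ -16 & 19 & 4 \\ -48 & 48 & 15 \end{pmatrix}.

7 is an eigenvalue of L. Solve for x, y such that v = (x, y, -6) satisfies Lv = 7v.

We need (L - 7I)v = 0.
L - 7I = [[-32, 24, 8], [-16, 12, 4], [-48, 48, 8]].
Row 1: (-32)·x + (24)·y + (8)·-6 = 0
Row 2: (-16)·x + (12)·y + (4)·-6 = 0
Row 3: (-48)·x + (48)·y + (8)·-6 = 0
Solving gives x = -3, y = -2.
Check: L·(-3, -2, -6) = (-21, -14, -42) = 7·(-3, -2, -6).

-3, -2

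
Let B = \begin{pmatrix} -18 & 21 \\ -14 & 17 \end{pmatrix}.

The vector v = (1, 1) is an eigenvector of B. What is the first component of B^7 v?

2187

First find the eigenvalue: Bv = (3, 3) = 3·(1, 1), so λ = 3.
Then B^7 v = λ^7·v = 3^7·(1, 1) = 2187·(1, 1) = (2187, 2187).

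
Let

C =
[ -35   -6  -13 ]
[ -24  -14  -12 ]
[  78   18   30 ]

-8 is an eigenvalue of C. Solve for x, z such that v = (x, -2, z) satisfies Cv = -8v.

-1, 3

We need (C + 8I)v = 0.
C + 8I = [[-27, -6, -13], [-24, -6, -12], [78, 18, 38]].
Row 1: (-27)·x + (-6)·-2 + (-13)·z = 0
Row 2: (-24)·x + (-6)·-2 + (-12)·z = 0
Row 3: (78)·x + (18)·-2 + (38)·z = 0
Solving gives x = -1, z = 3.
Check: C·(-1, -2, 3) = (8, 16, -24) = -8·(-1, -2, 3).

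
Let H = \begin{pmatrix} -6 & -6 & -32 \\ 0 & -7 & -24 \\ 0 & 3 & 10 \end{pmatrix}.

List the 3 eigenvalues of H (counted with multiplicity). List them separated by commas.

-6, 1, 2

Compute the characteristic polynomial p(s) = det(sI - H).
Expanding along the first row, p(s) = s^3 + 3s^2 - 16s + 12.
Rational-root test: s = -6 gives p(-6) = 0.
Dividing by (s + 6) leaves s^2 - 3s + 2.
The quadratic factors as (s - 1)·(s - 2).
Eigenvalues: -6, 1, 2.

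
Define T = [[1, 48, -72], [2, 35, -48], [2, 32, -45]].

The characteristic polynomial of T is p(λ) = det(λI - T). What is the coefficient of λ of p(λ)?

-1

p(λ) = λ^3 + 9λ^2 - λ - 105.
The coefficient of λ is -1.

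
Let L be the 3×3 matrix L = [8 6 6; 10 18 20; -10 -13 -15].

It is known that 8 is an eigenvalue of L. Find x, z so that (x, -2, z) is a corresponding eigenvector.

We need (L - 8I)v = 0.
L - 8I = [[0, 6, 6], [10, 10, 20], [-10, -13, -23]].
Row 1: (0)·x + (6)·-2 + (6)·z = 0
Row 2: (10)·x + (10)·-2 + (20)·z = 0
Row 3: (-10)·x + (-13)·-2 + (-23)·z = 0
Solving gives x = -2, z = 2.
Check: L·(-2, -2, 2) = (-16, -16, 16) = 8·(-2, -2, 2).

-2, 2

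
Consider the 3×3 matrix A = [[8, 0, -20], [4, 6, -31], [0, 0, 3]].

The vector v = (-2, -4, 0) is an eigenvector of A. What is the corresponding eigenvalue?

Compute Av: A·(-2, -4, 0) = (-16, -32, 0).
Since Av = λv, compare component 1: -16 = λ·-2, so λ = 8.

8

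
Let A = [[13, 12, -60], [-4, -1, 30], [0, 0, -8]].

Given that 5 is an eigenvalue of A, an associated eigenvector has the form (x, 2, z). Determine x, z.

-3, 0

We need (A - 5I)v = 0.
A - 5I = [[8, 12, -60], [-4, -6, 30], [0, 0, -13]].
Row 1: (8)·x + (12)·2 + (-60)·z = 0
Row 2: (-4)·x + (-6)·2 + (30)·z = 0
Row 3: (0)·x + (0)·2 + (-13)·z = 0
Solving gives x = -3, z = 0.
Check: A·(-3, 2, 0) = (-15, 10, 0) = 5·(-3, 2, 0).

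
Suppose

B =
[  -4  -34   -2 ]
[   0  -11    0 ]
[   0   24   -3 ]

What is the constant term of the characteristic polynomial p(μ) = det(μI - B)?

p(0) = det(0·I − B) = det(−B) = (−1)^3·det(B).
det(B) = -132, so p(0) = 132.

132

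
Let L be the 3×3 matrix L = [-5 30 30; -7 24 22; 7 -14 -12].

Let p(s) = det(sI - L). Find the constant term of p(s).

100

p(s) = s^3 - 7s^2 - 40s + 100.
The constant term is 100.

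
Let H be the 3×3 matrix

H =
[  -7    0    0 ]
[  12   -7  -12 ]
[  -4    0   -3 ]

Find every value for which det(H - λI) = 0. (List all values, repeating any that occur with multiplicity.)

Set up det(λI - H) = 0.
Expanding along the first row, p(λ) = λ^3 + 17λ^2 + 91λ + 147.
Since p(-3) = 0, λ = -3 is a root.
Dividing by (λ + 3) leaves λ^2 + 14λ + 49.
The quadratic factor is (λ + 7)^2.
Eigenvalues: -7, -7, -3.

-7, -7, -3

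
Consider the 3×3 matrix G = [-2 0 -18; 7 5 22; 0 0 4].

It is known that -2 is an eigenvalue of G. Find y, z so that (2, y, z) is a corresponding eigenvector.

-2, 0

We need (G + 2I)v = 0.
G + 2I = [[0, 0, -18], [7, 7, 22], [0, 0, 6]].
Row 1: (0)·2 + (0)·y + (-18)·z = 0
Row 2: (7)·2 + (7)·y + (22)·z = 0
Row 3: (0)·2 + (0)·y + (6)·z = 0
Solving gives y = -2, z = 0.
Check: G·(2, -2, 0) = (-4, 4, 0) = -2·(2, -2, 0).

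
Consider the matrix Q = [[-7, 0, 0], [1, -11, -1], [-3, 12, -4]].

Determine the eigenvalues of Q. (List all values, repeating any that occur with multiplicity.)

-8, -7, -7

Set up det(lambda·I - Q) = 0.
Expanding along the first row, p(lambda) = lambda^3 + 22·lambda^2 + 161·lambda + 392.
Rational-root test: lambda = -8 gives p(-8) = 0.
Factor out (lambda + 8): p(lambda) = (lambda + 8)·(lambda^2 + 14·lambda + 49).
The quadratic factor is (lambda + 7)^2.
Eigenvalues: -8, -7, -7.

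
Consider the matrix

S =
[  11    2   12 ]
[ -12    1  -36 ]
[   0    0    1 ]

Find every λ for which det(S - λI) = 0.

The characteristic polynomial is p(s) = det(sI - S).
Expanding along the first row, p(s) = s^3 - 13s^2 + 47s - 35.
Since p(5) = 0, s = 5 is a root.
Factor out (s - 5): p(s) = (s - 5)·(s^2 - 8s + 7).
The quadratic factors as (s - 1)·(s - 7).
Eigenvalues: 1, 5, 7.

1, 5, 7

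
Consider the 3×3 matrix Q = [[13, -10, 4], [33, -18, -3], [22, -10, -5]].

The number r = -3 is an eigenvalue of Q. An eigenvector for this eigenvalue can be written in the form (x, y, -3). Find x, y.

We need (Q + 3I)v = 0.
Q + 3I = [[16, -10, 4], [33, -15, -3], [22, -10, -2]].
Row 1: (16)·x + (-10)·y + (4)·-3 = 0
Row 2: (33)·x + (-15)·y + (-3)·-3 = 0
Row 3: (22)·x + (-10)·y + (-2)·-3 = 0
Solving gives x = -3, y = -6.
Check: Q·(-3, -6, -3) = (9, 18, 9) = -3·(-3, -6, -3).

-3, -6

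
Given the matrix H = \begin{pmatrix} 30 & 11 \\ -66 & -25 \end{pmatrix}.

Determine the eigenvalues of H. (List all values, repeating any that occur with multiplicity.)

det(H - λI) = (30 - λ)(-25 - λ) - (11)·(-66) = λ^2 - 5λ - 24.
This factors as (λ + 3)·(λ - 8) = 0.
Eigenvalues: -3, 8.

-3, 8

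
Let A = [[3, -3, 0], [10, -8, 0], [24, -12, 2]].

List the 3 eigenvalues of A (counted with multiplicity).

-3, -2, 2

The characteristic polynomial is p(λ) = det(λI - A).
Cofactor expansion gives p(λ) = λ^3 + 3λ^2 - 4λ - 12.
Try λ = -2: p(-2) = 0, so -2 is a root.
Factor out (λ + 2): p(λ) = (λ + 2)·(λ^2 + λ - 6).
The quadratic factors as (λ + 3)·(λ - 2).
Eigenvalues: -3, -2, 2.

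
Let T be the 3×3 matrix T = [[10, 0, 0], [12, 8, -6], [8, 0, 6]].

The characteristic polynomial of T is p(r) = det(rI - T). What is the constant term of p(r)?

p(r) = r^3 - 24r^2 + 188r - 480.
The constant term is -480.

-480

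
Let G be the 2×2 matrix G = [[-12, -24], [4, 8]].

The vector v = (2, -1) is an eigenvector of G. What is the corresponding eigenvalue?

0

Compute Gv: G·(2, -1) = (0, 0).
Since Gv = λv, compare component 1: 0 = λ·2, so λ = 0.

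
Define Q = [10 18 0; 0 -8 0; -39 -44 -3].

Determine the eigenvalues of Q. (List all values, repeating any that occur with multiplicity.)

Compute the characteristic polynomial p(r) = det(rI - Q).
Cofactor expansion gives p(r) = r^3 + r^2 - 86r - 240.
Since p(-8) = 0, r = -8 is a root.
Dividing by (r + 8) leaves r^2 - 7r - 30.
The quadratic factors as (r + 3)·(r - 10).
Eigenvalues: -8, -3, 10.

-8, -3, 10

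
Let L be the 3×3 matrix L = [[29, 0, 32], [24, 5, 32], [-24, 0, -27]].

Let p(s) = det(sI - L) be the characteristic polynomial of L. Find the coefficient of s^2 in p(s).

The coefficient of s^2 of det(sI - L) is −trace(L).
trace(L) = (29) + (5) + (-27) = 7, so the coefficient is -7.

-7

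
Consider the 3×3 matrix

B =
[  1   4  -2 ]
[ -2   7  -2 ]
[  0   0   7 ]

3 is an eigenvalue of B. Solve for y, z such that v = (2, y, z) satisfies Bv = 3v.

1, 0

We need (B - 3I)v = 0.
B - 3I = [[-2, 4, -2], [-2, 4, -2], [0, 0, 4]].
Row 1: (-2)·2 + (4)·y + (-2)·z = 0
Row 2: (-2)·2 + (4)·y + (-2)·z = 0
Row 3: (0)·2 + (0)·y + (4)·z = 0
Solving gives y = 1, z = 0.
Check: B·(2, 1, 0) = (6, 3, 0) = 3·(2, 1, 0).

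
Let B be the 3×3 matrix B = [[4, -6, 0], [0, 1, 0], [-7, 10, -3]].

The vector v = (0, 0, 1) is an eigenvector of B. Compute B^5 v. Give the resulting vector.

(0, 0, -243)

First find the eigenvalue: Bv = (0, 0, -3) = -3·(0, 0, 1), so λ = -3.
Then B^5 v = λ^5·v = (-3)^5·(0, 0, 1) = -243·(0, 0, 1) = (0, 0, -243).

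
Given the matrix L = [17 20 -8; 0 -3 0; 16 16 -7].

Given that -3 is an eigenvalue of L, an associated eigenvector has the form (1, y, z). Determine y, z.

We need (L + 3I)v = 0.
L + 3I = [[20, 20, -8], [0, 0, 0], [16, 16, -4]].
Row 1: (20)·1 + (20)·y + (-8)·z = 0
Row 2: (0)·1 + (0)·y + (0)·z = 0
Row 3: (16)·1 + (16)·y + (-4)·z = 0
Solving gives y = -1, z = 0.
Check: L·(1, -1, 0) = (-3, 3, 0) = -3·(1, -1, 0).

-1, 0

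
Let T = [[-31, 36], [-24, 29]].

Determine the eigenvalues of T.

-7, 5

det(T - sI) = (-31 - s)(29 - s) - (36)·(-24) = s^2 + 2s - 35.
This factors as (s + 7)·(s - 5) = 0.
Eigenvalues: -7, 5.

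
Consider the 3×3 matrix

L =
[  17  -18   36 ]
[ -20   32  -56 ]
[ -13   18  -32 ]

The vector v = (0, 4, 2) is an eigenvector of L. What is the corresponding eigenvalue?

Compute Lv: L·(0, 4, 2) = (0, 16, 8).
Since Lv = λv, compare component 2: 16 = λ·4, so λ = 4.

4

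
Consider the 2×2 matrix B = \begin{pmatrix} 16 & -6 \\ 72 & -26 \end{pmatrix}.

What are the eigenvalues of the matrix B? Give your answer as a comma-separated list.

det(B - lambda·I) = (16 - lambda)(-26 - lambda) - (-6)·(72) = lambda^2 + 10·lambda + 16.
This factors as (lambda + 8)·(lambda + 2) = 0.
Eigenvalues: -8, -2.

-8, -2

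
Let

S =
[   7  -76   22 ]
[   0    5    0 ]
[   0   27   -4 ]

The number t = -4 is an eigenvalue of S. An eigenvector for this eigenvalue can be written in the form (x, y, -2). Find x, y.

4, 0

We need (S + 4I)v = 0.
S + 4I = [[11, -76, 22], [0, 9, 0], [0, 27, 0]].
Row 1: (11)·x + (-76)·y + (22)·-2 = 0
Row 2: (0)·x + (9)·y + (0)·-2 = 0
Row 3: (0)·x + (27)·y + (0)·-2 = 0
Solving gives x = 4, y = 0.
Check: S·(4, 0, -2) = (-16, 0, 8) = -4·(4, 0, -2).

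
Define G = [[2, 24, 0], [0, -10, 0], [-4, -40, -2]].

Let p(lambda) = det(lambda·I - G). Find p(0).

p(0) = det(0·I − G) = det(−G) = (−1)^3·det(G).
det(G) = 40, so p(0) = -40.

-40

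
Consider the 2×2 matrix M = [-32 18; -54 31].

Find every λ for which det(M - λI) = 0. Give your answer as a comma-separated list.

det(M - sI) = (-32 - s)(31 - s) - (18)·(-54) = s^2 + s - 20.
This factors as (s + 5)·(s - 4) = 0.
Eigenvalues: -5, 4.

-5, 4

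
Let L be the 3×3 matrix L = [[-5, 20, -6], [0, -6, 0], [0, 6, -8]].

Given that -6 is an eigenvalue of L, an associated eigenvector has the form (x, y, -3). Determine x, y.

2, -1

We need (L + 6I)v = 0.
L + 6I = [[1, 20, -6], [0, 0, 0], [0, 6, -2]].
Row 1: (1)·x + (20)·y + (-6)·-3 = 0
Row 2: (0)·x + (0)·y + (0)·-3 = 0
Row 3: (0)·x + (6)·y + (-2)·-3 = 0
Solving gives x = 2, y = -1.
Check: L·(2, -1, -3) = (-12, 6, 18) = -6·(2, -1, -3).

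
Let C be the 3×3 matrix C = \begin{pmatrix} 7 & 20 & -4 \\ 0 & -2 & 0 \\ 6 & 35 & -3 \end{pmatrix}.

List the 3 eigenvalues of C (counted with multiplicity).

The characteristic polynomial is p(lambda) = det(lambda·I - C).
Expanding along the first row, p(lambda) = lambda^3 - 2·lambda^2 - 5·lambda + 6.
Rational-root test: lambda = 1 gives p(1) = 0.
Factor out (lambda - 1): p(lambda) = (lambda - 1)·(lambda^2 - lambda - 6).
The quadratic factors as (lambda + 2)·(lambda - 3).
Eigenvalues: -2, 1, 3.

-2, 1, 3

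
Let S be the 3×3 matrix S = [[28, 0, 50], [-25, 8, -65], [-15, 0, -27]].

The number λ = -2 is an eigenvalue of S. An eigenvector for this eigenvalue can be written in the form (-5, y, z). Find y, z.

We need (S + 2I)v = 0.
S + 2I = [[30, 0, 50], [-25, 10, -65], [-15, 0, -25]].
Row 1: (30)·-5 + (0)·y + (50)·z = 0
Row 2: (-25)·-5 + (10)·y + (-65)·z = 0
Row 3: (-15)·-5 + (0)·y + (-25)·z = 0
Solving gives y = 7, z = 3.
Check: S·(-5, 7, 3) = (10, -14, -6) = -2·(-5, 7, 3).

7, 3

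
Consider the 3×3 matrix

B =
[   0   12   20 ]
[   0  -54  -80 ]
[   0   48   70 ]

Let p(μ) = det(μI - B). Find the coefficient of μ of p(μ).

60

p(μ) = μ^3 - 16μ^2 + 60μ.
The coefficient of μ is 60.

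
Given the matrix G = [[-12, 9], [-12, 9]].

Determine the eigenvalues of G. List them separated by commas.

-3, 0

det(G - λI) = (-12 - λ)(9 - λ) - (9)·(-12) = λ^2 + 3λ.
This factors as (λ + 3)·λ = 0.
Eigenvalues: -3, 0.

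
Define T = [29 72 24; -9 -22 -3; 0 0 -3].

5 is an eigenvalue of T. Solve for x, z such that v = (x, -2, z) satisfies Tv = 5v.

We need (T - 5I)v = 0.
T - 5I = [[24, 72, 24], [-9, -27, -3], [0, 0, -8]].
Row 1: (24)·x + (72)·-2 + (24)·z = 0
Row 2: (-9)·x + (-27)·-2 + (-3)·z = 0
Row 3: (0)·x + (0)·-2 + (-8)·z = 0
Solving gives x = 6, z = 0.
Check: T·(6, -2, 0) = (30, -10, 0) = 5·(6, -2, 0).

6, 0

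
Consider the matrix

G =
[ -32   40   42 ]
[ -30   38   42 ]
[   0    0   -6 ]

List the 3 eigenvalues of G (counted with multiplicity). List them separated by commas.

-6, -2, 8

The characteristic polynomial is p(r) = det(rI - G).
Cofactor expansion gives p(r) = r^3 - 52r - 96.
Since p(-2) = 0, r = -2 is a root.
Factor out (r + 2): p(r) = (r + 2)·(r^2 - 2r - 48).
The quadratic factors as (r + 6)·(r - 8).
Eigenvalues: -6, -2, 8.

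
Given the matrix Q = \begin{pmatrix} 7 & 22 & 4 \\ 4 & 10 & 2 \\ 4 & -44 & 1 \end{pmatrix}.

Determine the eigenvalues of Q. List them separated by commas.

Set up det(lambda·I - Q) = 0.
Expanding the 3×3 determinant: p(lambda) = lambda^3 - 18·lambda^2 + 71·lambda + 90.
Try lambda = 10: p(10) = 0, so 10 is a root.
Dividing by (lambda - 10) leaves lambda^2 - 8·lambda - 9.
The quadratic factors as (lambda + 1)·(lambda - 9).
Eigenvalues: -1, 9, 10.

-1, 9, 10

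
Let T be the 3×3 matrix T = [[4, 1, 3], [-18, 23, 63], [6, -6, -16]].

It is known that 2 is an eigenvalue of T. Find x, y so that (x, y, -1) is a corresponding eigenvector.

We need (T - 2I)v = 0.
T - 2I = [[2, 1, 3], [-18, 21, 63], [6, -6, -18]].
Row 1: (2)·x + (1)·y + (3)·-1 = 0
Row 2: (-18)·x + (21)·y + (63)·-1 = 0
Row 3: (6)·x + (-6)·y + (-18)·-1 = 0
Solving gives x = 0, y = 3.
Check: T·(0, 3, -1) = (0, 6, -2) = 2·(0, 3, -1).

0, 3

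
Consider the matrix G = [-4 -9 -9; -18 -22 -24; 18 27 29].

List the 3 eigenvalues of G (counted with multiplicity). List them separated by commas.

-4, 2, 5

Compute the characteristic polynomial p(r) = det(rI - G).
Expanding the 3×3 determinant: p(r) = r^3 - 3r^2 - 18r + 40.
Since p(-4) = 0, r = -4 is a root.
Dividing by (r + 4) leaves r^2 - 7r + 10.
The quadratic factors as (r - 2)·(r - 5).
Eigenvalues: -4, 2, 5.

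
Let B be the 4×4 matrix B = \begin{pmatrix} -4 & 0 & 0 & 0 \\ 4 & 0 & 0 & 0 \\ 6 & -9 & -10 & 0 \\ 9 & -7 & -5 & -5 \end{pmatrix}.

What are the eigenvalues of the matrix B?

-10, -5, -4, 0

B is lower triangular, so its eigenvalues are the diagonal entries.
Diagonal: -4, 0, -10, -5.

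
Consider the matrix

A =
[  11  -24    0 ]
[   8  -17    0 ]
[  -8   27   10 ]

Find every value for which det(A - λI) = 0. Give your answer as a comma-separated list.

-5, -1, 10

Set up det(lambda·I - A) = 0.
Expanding along the first row, p(lambda) = lambda^3 - 4·lambda^2 - 55·lambda - 50.
Since p(10) = 0, lambda = 10 is a root.
Factor out (lambda - 10): p(lambda) = (lambda - 10)·(lambda^2 + 6·lambda + 5).
The quadratic factors as (lambda + 5)·(lambda + 1).
Eigenvalues: -5, -1, 10.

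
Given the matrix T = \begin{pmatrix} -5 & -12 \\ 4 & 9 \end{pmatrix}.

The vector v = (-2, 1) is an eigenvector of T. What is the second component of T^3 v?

1

First find the eigenvalue: Tv = (-2, 1) = 1·(-2, 1), so λ = 1.
Then T^3 v = λ^3·v = 1^3·(-2, 1) = 1·(-2, 1) = (-2, 1).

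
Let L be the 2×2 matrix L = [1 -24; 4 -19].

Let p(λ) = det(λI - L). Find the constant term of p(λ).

77

p(λ) = λ^2 + 18λ + 77.
The constant term is 77.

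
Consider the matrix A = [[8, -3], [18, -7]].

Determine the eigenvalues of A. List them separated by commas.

-1, 2

det(A - lambda·I) = (8 - lambda)(-7 - lambda) - (-3)·(18) = lambda^2 - lambda - 2.
This factors as (lambda + 1)·(lambda - 2) = 0.
Eigenvalues: -1, 2.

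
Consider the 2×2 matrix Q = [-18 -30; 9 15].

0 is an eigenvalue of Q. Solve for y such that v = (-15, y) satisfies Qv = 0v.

We need (Q)v = 0.
Q = [[-18, -30], [9, 15]].
Row 1: (-18)·-15 + (-30)·y = 0
Row 2: (9)·-15 + (15)·y = 0
Solving gives y = 9.
Check: Q·(-15, 9) = (0, 0) = 0·(-15, 9).

9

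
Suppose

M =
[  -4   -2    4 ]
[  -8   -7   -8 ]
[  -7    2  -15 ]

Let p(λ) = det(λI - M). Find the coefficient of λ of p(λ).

p(λ) = λ^3 + 26λ^2 + 221λ + 616.
The coefficient of λ is 221.

221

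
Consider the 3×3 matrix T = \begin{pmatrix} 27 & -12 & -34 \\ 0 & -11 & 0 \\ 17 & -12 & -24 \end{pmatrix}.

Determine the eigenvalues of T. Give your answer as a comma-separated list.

Compute the characteristic polynomial p(λ) = det(λI - T).
Expanding along the first row, p(λ) = λ^3 + 8λ^2 - 103λ - 770.
Try λ = 10: p(10) = 0, so 10 is a root.
Factor out (λ - 10): p(λ) = (λ - 10)·(λ^2 + 18λ + 77).
The quadratic factors as (λ + 11)·(λ + 7).
Eigenvalues: -11, -7, 10.

-11, -7, 10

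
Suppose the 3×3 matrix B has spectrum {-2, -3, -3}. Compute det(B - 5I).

If B has eigenvalues -2, -3, -3, then B - 5I has eigenvalues -7, -8, -8.
det(B - 5I) = (-7) · (-8) · (-8) = -448.

-448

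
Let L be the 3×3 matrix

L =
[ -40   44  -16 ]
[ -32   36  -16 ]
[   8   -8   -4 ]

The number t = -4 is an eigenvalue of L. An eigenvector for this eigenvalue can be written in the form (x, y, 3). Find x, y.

6, 6

We need (L + 4I)v = 0.
L + 4I = [[-36, 44, -16], [-32, 40, -16], [8, -8, 0]].
Row 1: (-36)·x + (44)·y + (-16)·3 = 0
Row 2: (-32)·x + (40)·y + (-16)·3 = 0
Row 3: (8)·x + (-8)·y + (0)·3 = 0
Solving gives x = 6, y = 6.
Check: L·(6, 6, 3) = (-24, -24, -12) = -4·(6, 6, 3).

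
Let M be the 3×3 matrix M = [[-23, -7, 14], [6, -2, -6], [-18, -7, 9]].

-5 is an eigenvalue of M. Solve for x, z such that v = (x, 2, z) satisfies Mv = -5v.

We need (M + 5I)v = 0.
M + 5I = [[-18, -7, 14], [6, 3, -6], [-18, -7, 14]].
Row 1: (-18)·x + (-7)·2 + (14)·z = 0
Row 2: (6)·x + (3)·2 + (-6)·z = 0
Row 3: (-18)·x + (-7)·2 + (14)·z = 0
Solving gives x = 0, z = 1.
Check: M·(0, 2, 1) = (0, -10, -5) = -5·(0, 2, 1).

0, 1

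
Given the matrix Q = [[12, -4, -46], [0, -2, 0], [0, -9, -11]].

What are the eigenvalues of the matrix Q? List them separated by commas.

-11, -2, 12

The characteristic polynomial is p(t) = det(tI - Q).
Expanding along the first row, p(t) = t^3 + t^2 - 134t - 264.
Try t = -2: p(-2) = 0, so -2 is a root.
Factor out (t + 2): p(t) = (t + 2)·(t^2 - t - 132).
The quadratic factors as (t + 11)·(t - 12).
Eigenvalues: -11, -2, 12.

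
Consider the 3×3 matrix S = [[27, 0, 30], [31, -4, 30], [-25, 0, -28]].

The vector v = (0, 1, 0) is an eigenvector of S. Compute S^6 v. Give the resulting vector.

(0, 4096, 0)

First find the eigenvalue: Sv = (0, -4, 0) = -4·(0, 1, 0), so λ = -4.
Then S^6 v = λ^6·v = (-4)^6·(0, 1, 0) = 4096·(0, 1, 0) = (0, 4096, 0).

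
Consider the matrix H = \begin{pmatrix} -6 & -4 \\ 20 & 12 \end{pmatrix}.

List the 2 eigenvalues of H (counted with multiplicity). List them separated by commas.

det(H - μI) = (-6 - μ)(12 - μ) - (-4)·(20) = μ^2 - 6μ + 8.
This factors as (μ - 2)·(μ - 4) = 0.
Eigenvalues: 2, 4.

2, 4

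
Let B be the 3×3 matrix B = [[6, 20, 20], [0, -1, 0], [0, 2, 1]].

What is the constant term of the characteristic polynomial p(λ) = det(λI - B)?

6

p(0) = det(0·I − B) = det(−B) = (−1)^3·det(B).
det(B) = -6, so p(0) = 6.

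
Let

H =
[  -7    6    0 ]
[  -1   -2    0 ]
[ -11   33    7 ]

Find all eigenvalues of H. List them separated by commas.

Compute the characteristic polynomial p(μ) = det(μI - H).
Cofactor expansion gives p(μ) = μ^3 + 2μ^2 - 43μ - 140.
Try μ = 7: p(7) = 0, so 7 is a root.
Factor out (μ - 7): p(μ) = (μ - 7)·(μ^2 + 9μ + 20).
The quadratic factors as (μ + 5)·(μ + 4).
Eigenvalues: -5, -4, 7.

-5, -4, 7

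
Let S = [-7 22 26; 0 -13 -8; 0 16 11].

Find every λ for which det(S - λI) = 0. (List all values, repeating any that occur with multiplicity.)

-7, -5, 3

The characteristic polynomial is p(λ) = det(λI - S).
Cofactor expansion gives p(λ) = λ^3 + 9λ^2 - λ - 105.
Try λ = -5: p(-5) = 0, so -5 is a root.
Factor out (λ + 5): p(λ) = (λ + 5)·(λ^2 + 4λ - 21).
The quadratic factors as (λ + 7)·(λ - 3).
Eigenvalues: -7, -5, 3.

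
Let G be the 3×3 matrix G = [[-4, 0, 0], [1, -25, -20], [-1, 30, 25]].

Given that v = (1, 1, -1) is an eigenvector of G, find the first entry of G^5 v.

-1024

First find the eigenvalue: Gv = (-4, -4, 4) = -4·(1, 1, -1), so λ = -4.
Then G^5 v = λ^5·v = (-4)^5·(1, 1, -1) = -1024·(1, 1, -1) = (-1024, -1024, 1024).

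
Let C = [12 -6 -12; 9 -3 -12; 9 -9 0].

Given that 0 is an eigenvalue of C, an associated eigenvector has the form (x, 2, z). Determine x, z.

We need (C)v = 0.
C = [[12, -6, -12], [9, -3, -12], [9, -9, 0]].
Row 1: (12)·x + (-6)·2 + (-12)·z = 0
Row 2: (9)·x + (-3)·2 + (-12)·z = 0
Row 3: (9)·x + (-9)·2 + (0)·z = 0
Solving gives x = 2, z = 1.
Check: C·(2, 2, 1) = (0, 0, 0) = 0·(2, 2, 1).

2, 1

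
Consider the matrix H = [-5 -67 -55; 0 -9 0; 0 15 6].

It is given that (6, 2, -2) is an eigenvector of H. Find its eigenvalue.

-9

Compute Hv: H·(6, 2, -2) = (-54, -18, 18).
Since Hv = λv, compare component 1: -54 = λ·6, so λ = -9.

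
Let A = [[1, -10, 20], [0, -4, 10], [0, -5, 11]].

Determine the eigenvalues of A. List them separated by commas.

1, 1, 6

Compute the characteristic polynomial p(r) = det(rI - A).
Expanding along the first row, p(r) = r^3 - 8r^2 + 13r - 6.
Try r = 6: p(6) = 0, so 6 is a root.
Dividing by (r - 6) leaves r^2 - 2r + 1.
The quadratic factor is (r - 1)^2.
Eigenvalues: 1, 1, 6.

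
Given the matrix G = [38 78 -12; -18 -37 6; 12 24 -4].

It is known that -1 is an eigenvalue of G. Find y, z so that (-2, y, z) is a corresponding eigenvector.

We need (G + 1I)v = 0.
G + 1I = [[39, 78, -12], [-18, -36, 6], [12, 24, -3]].
Row 1: (39)·-2 + (78)·y + (-12)·z = 0
Row 2: (-18)·-2 + (-36)·y + (6)·z = 0
Row 3: (12)·-2 + (24)·y + (-3)·z = 0
Solving gives y = 1, z = 0.
Check: G·(-2, 1, 0) = (2, -1, 0) = -1·(-2, 1, 0).

1, 0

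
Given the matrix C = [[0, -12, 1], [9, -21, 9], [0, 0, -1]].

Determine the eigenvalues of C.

-12, -9, -1

Set up det(lambda·I - C) = 0.
Expanding the 3×3 determinant: p(lambda) = lambda^3 + 22·lambda^2 + 129·lambda + 108.
Rational-root test: lambda = -1 gives p(-1) = 0.
Factor out (lambda + 1): p(lambda) = (lambda + 1)·(lambda^2 + 21·lambda + 108).
The quadratic factors as (lambda + 12)·(lambda + 9).
Eigenvalues: -12, -9, -1.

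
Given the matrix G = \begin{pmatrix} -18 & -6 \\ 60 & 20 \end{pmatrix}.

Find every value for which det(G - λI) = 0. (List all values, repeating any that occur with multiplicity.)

det(G - tI) = (-18 - t)(20 - t) - (-6)·(60) = t^2 - 2t.
This factors as t·(t - 2) = 0.
Eigenvalues: 0, 2.

0, 2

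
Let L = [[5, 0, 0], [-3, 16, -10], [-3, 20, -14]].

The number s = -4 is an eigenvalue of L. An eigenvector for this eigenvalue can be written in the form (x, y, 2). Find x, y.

We need (L + 4I)v = 0.
L + 4I = [[9, 0, 0], [-3, 20, -10], [-3, 20, -10]].
Row 1: (9)·x + (0)·y + (0)·2 = 0
Row 2: (-3)·x + (20)·y + (-10)·2 = 0
Row 3: (-3)·x + (20)·y + (-10)·2 = 0
Solving gives x = 0, y = 1.
Check: L·(0, 1, 2) = (0, -4, -8) = -4·(0, 1, 2).

0, 1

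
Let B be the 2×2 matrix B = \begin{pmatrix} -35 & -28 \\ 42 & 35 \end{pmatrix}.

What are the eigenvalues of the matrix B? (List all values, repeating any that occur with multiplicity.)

-7, 7

det(B - λI) = (-35 - λ)(35 - λ) - (-28)·(42) = λ^2 - 49.
This factors as (λ + 7)·(λ - 7) = 0.
Eigenvalues: -7, 7.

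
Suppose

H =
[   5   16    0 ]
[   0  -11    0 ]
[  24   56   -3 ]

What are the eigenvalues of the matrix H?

-11, -3, 5

The characteristic polynomial is p(r) = det(rI - H).
Cofactor expansion gives p(r) = r^3 + 9r^2 - 37r - 165.
Rational-root test: r = -3 gives p(-3) = 0.
Dividing by (r + 3) leaves r^2 + 6r - 55.
The quadratic factors as (r + 11)·(r - 5).
Eigenvalues: -11, -3, 5.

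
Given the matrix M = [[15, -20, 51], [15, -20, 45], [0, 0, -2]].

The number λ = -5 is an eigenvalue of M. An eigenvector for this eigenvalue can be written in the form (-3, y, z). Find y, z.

-3, 0

We need (M + 5I)v = 0.
M + 5I = [[20, -20, 51], [15, -15, 45], [0, 0, 3]].
Row 1: (20)·-3 + (-20)·y + (51)·z = 0
Row 2: (15)·-3 + (-15)·y + (45)·z = 0
Row 3: (0)·-3 + (0)·y + (3)·z = 0
Solving gives y = -3, z = 0.
Check: M·(-3, -3, 0) = (15, 15, 0) = -5·(-3, -3, 0).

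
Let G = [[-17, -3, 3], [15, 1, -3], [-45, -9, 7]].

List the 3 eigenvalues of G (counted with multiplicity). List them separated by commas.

Compute the characteristic polynomial p(t) = det(tI - G).
Expanding the 3×3 determinant: p(t) = t^3 + 9t^2 + 24t + 20.
Try t = -2: p(-2) = 0, so -2 is a root.
Dividing by (t + 2) leaves t^2 + 7t + 10.
The quadratic factors as (t + 5)·(t + 2).
Eigenvalues: -5, -2, -2.

-5, -2, -2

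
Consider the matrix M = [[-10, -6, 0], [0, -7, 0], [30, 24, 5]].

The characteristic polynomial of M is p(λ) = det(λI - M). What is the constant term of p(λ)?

p(λ) = λ^3 + 12λ^2 - 15λ - 350.
The constant term is -350.

-350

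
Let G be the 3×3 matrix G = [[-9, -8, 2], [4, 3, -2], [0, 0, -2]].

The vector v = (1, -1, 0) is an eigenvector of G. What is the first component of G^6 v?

First find the eigenvalue: Gv = (-1, 1, 0) = -1·(1, -1, 0), so λ = -1.
Then G^6 v = λ^6·v = (-1)^6·(1, -1, 0) = 1·(1, -1, 0) = (1, -1, 0).

1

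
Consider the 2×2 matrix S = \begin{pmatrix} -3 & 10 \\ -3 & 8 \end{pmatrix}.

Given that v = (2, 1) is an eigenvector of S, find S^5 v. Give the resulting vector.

First find the eigenvalue: Sv = (4, 2) = 2·(2, 1), so λ = 2.
Then S^5 v = λ^5·v = 2^5·(2, 1) = 32·(2, 1) = (64, 32).

(64, 32)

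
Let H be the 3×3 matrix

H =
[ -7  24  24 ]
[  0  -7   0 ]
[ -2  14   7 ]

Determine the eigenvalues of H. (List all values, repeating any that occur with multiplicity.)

-7, -1, 1

Compute the characteristic polynomial p(λ) = det(λI - H).
Cofactor expansion gives p(λ) = λ^3 + 7λ^2 - λ - 7.
Rational-root test: λ = -1 gives p(-1) = 0.
Factor out (λ + 1): p(λ) = (λ + 1)·(λ^2 + 6λ - 7).
The quadratic factors as (λ + 7)·(λ - 1).
Eigenvalues: -7, -1, 1.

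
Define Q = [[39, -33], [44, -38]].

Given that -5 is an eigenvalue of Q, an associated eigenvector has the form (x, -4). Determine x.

-3

We need (Q + 5I)v = 0.
Q + 5I = [[44, -33], [44, -33]].
Row 1: (44)·x + (-33)·-4 = 0
Row 2: (44)·x + (-33)·-4 = 0
Solving gives x = -3.
Check: Q·(-3, -4) = (15, 20) = -5·(-3, -4).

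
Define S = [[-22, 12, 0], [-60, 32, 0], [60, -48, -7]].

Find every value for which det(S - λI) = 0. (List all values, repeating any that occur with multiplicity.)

-7, 2, 8

Compute the characteristic polynomial p(λ) = det(λI - S).
Expanding the 3×3 determinant: p(λ) = λ^3 - 3λ^2 - 54λ + 112.
Since p(2) = 0, λ = 2 is a root.
Factor out (λ - 2): p(λ) = (λ - 2)·(λ^2 - λ - 56).
The quadratic factors as (λ + 7)·(λ - 8).
Eigenvalues: -7, 2, 8.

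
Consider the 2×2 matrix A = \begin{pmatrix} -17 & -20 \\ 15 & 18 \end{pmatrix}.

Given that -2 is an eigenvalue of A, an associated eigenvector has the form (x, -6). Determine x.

8

We need (A + 2I)v = 0.
A + 2I = [[-15, -20], [15, 20]].
Row 1: (-15)·x + (-20)·-6 = 0
Row 2: (15)·x + (20)·-6 = 0
Solving gives x = 8.
Check: A·(8, -6) = (-16, 12) = -2·(8, -6).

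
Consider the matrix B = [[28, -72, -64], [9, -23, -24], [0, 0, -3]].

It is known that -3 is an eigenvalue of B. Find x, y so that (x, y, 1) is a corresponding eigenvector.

We need (B + 3I)v = 0.
B + 3I = [[31, -72, -64], [9, -20, -24], [0, 0, 0]].
Row 1: (31)·x + (-72)·y + (-64)·1 = 0
Row 2: (9)·x + (-20)·y + (-24)·1 = 0
Row 3: (0)·x + (0)·y + (0)·1 = 0
Solving gives x = 16, y = 6.
Check: B·(16, 6, 1) = (-48, -18, -3) = -3·(16, 6, 1).

16, 6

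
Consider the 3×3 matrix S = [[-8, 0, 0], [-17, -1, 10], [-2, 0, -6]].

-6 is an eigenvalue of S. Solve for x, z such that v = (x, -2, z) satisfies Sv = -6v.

We need (S + 6I)v = 0.
S + 6I = [[-2, 0, 0], [-17, 5, 10], [-2, 0, 0]].
Row 1: (-2)·x + (0)·-2 + (0)·z = 0
Row 2: (-17)·x + (5)·-2 + (10)·z = 0
Row 3: (-2)·x + (0)·-2 + (0)·z = 0
Solving gives x = 0, z = 1.
Check: S·(0, -2, 1) = (0, 12, -6) = -6·(0, -2, 1).

0, 1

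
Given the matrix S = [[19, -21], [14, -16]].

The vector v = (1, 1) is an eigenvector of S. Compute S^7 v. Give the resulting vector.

First find the eigenvalue: Sv = (-2, -2) = -2·(1, 1), so λ = -2.
Then S^7 v = λ^7·v = (-2)^7·(1, 1) = -128·(1, 1) = (-128, -128).

(-128, -128)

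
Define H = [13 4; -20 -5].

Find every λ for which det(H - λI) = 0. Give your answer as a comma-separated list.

3, 5

det(H - lambda·I) = (13 - lambda)(-5 - lambda) - (4)·(-20) = lambda^2 - 8·lambda + 15.
This factors as (lambda - 3)·(lambda - 5) = 0.
Eigenvalues: 3, 5.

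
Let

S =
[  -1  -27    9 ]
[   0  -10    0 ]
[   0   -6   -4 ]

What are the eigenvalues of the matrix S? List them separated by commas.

-10, -4, -1

Compute the characteristic polynomial p(λ) = det(λI - S).
Cofactor expansion gives p(λ) = λ^3 + 15λ^2 + 54λ + 40.
Rational-root test: λ = -4 gives p(-4) = 0.
Dividing by (λ + 4) leaves λ^2 + 11λ + 10.
The quadratic factors as (λ + 10)·(λ + 1).
Eigenvalues: -10, -4, -1.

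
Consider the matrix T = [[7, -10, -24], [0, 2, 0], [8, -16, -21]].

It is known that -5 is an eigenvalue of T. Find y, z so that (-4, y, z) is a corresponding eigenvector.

0, -2

We need (T + 5I)v = 0.
T + 5I = [[12, -10, -24], [0, 7, 0], [8, -16, -16]].
Row 1: (12)·-4 + (-10)·y + (-24)·z = 0
Row 2: (0)·-4 + (7)·y + (0)·z = 0
Row 3: (8)·-4 + (-16)·y + (-16)·z = 0
Solving gives y = 0, z = -2.
Check: T·(-4, 0, -2) = (20, 0, 10) = -5·(-4, 0, -2).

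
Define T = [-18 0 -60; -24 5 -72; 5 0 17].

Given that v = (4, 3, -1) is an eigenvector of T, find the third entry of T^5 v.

First find the eigenvalue: Tv = (-12, -9, 3) = -3·(4, 3, -1), so λ = -3.
Then T^5 v = λ^5·v = (-3)^5·(4, 3, -1) = -243·(4, 3, -1) = (-972, -729, 243).

243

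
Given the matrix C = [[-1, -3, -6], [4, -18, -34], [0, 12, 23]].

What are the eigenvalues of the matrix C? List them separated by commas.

-1, 2, 3

Set up det(rI - C) = 0.
Cofactor expansion gives p(r) = r^3 - 4r^2 + r + 6.
Since p(3) = 0, r = 3 is a root.
Dividing by (r - 3) leaves r^2 - r - 2.
The quadratic factors as (r + 1)·(r - 2).
Eigenvalues: -1, 2, 3.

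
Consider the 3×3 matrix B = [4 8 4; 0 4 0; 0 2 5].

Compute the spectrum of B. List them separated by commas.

Compute the characteristic polynomial p(t) = det(tI - B).
Cofactor expansion gives p(t) = t^3 - 13t^2 + 56t - 80.
Since p(4) = 0, t = 4 is a root.
Factor out (t - 4): p(t) = (t - 4)·(t^2 - 9t + 20).
The quadratic factors as (t - 4)·(t - 5).
Eigenvalues: 4, 4, 5.

4, 4, 5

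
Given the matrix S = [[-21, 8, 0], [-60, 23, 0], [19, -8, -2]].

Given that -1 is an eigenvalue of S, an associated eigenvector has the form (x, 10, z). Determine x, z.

We need (S + 1I)v = 0.
S + 1I = [[-20, 8, 0], [-60, 24, 0], [19, -8, -1]].
Row 1: (-20)·x + (8)·10 + (0)·z = 0
Row 2: (-60)·x + (24)·10 + (0)·z = 0
Row 3: (19)·x + (-8)·10 + (-1)·z = 0
Solving gives x = 4, z = -4.
Check: S·(4, 10, -4) = (-4, -10, 4) = -1·(4, 10, -4).

4, -4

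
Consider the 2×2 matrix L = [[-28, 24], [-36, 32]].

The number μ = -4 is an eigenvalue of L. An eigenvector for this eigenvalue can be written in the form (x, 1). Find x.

We need (L + 4I)v = 0.
L + 4I = [[-24, 24], [-36, 36]].
Row 1: (-24)·x + (24)·1 = 0
Row 2: (-36)·x + (36)·1 = 0
Solving gives x = 1.
Check: L·(1, 1) = (-4, -4) = -4·(1, 1).

1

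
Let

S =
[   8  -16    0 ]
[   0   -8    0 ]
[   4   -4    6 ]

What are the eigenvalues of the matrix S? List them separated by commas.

-8, 6, 8

Compute the characteristic polynomial p(r) = det(rI - S).
Cofactor expansion gives p(r) = r^3 - 6r^2 - 64r + 384.
Since p(-8) = 0, r = -8 is a root.
Factor out (r + 8): p(r) = (r + 8)·(r^2 - 14r + 48).
The quadratic factors as (r - 6)·(r - 8).
Eigenvalues: -8, 6, 8.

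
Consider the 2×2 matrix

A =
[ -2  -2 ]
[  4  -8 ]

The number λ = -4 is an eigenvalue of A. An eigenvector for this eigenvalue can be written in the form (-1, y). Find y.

We need (A + 4I)v = 0.
A + 4I = [[2, -2], [4, -4]].
Row 1: (2)·-1 + (-2)·y = 0
Row 2: (4)·-1 + (-4)·y = 0
Solving gives y = -1.
Check: A·(-1, -1) = (4, 4) = -4·(-1, -1).

-1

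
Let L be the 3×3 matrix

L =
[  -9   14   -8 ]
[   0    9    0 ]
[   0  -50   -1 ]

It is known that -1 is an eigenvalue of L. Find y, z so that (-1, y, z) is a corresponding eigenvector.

We need (L + 1I)v = 0.
L + 1I = [[-8, 14, -8], [0, 10, 0], [0, -50, 0]].
Row 1: (-8)·-1 + (14)·y + (-8)·z = 0
Row 2: (0)·-1 + (10)·y + (0)·z = 0
Row 3: (0)·-1 + (-50)·y + (0)·z = 0
Solving gives y = 0, z = 1.
Check: L·(-1, 0, 1) = (1, 0, -1) = -1·(-1, 0, 1).

0, 1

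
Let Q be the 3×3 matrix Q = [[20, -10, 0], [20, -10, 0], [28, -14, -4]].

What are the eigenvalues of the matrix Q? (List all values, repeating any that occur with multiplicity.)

Set up det(λI - Q) = 0.
Expanding the 3×3 determinant: p(λ) = λ^3 - 6λ^2 - 40λ.
Try λ = 0: p(0) = 0, so 0 is a root.
Factor out λ: p(λ) = λ·(λ^2 - 6λ - 40).
The quadratic factors as (λ + 4)·(λ - 10).
Eigenvalues: -4, 0, 10.

-4, 0, 10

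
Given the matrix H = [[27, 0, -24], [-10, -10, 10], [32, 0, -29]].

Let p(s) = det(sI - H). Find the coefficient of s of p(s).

5

p(s) = s^3 + 12s^2 + 5s - 150.
The coefficient of s is 5.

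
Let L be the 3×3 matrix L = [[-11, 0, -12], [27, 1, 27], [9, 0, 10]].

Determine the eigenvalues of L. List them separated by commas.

-2, 1, 1

The characteristic polynomial is p(r) = det(rI - L).
Expanding the 3×3 determinant: p(r) = r^3 - 3r + 2.
Since p(1) = 0, r = 1 is a root.
Dividing by (r - 1) leaves r^2 + r - 2.
The quadratic factors as (r + 2)·(r - 1).
Eigenvalues: -2, 1, 1.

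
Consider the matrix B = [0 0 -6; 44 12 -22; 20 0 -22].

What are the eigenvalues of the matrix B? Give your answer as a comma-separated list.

-12, -10, 12

Set up det(rI - B) = 0.
Expanding the 3×3 determinant: p(r) = r^3 + 10r^2 - 144r - 1440.
Try r = -10: p(-10) = 0, so -10 is a root.
Dividing by (r + 10) leaves r^2 - 144.
The quadratic factors as (r + 12)·(r - 12).
Eigenvalues: -12, -10, 12.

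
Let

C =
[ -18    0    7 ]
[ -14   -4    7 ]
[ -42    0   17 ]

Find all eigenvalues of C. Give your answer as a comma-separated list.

The characteristic polynomial is p(r) = det(rI - C).
Expanding along the first row, p(r) = r^3 + 5r^2 - 8r - 48.
Since p(3) = 0, r = 3 is a root.
Factor out (r - 3): p(r) = (r - 3)·(r^2 + 8r + 16).
The quadratic factor is (r + 4)^2.
Eigenvalues: -4, -4, 3.

-4, -4, 3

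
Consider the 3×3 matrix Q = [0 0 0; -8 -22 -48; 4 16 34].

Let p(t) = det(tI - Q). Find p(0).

0

p(0) = det(0·I − Q) = det(−Q) = (−1)^3·det(Q).
det(Q) = 0, so p(0) = 0.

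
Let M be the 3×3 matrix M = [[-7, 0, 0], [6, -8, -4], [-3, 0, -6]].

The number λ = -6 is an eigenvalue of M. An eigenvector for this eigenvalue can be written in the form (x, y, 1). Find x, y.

We need (M + 6I)v = 0.
M + 6I = [[-1, 0, 0], [6, -2, -4], [-3, 0, 0]].
Row 1: (-1)·x + (0)·y + (0)·1 = 0
Row 2: (6)·x + (-2)·y + (-4)·1 = 0
Row 3: (-3)·x + (0)·y + (0)·1 = 0
Solving gives x = 0, y = -2.
Check: M·(0, -2, 1) = (0, 12, -6) = -6·(0, -2, 1).

0, -2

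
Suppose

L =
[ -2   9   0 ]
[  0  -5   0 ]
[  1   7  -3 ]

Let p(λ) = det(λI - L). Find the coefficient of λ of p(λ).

31

p(λ) = λ^3 + 10λ^2 + 31λ + 30.
The coefficient of λ is 31.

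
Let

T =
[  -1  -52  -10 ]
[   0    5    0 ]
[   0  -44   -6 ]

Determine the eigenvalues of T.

-6, -1, 5

Compute the characteristic polynomial p(μ) = det(μI - T).
Expanding the 3×3 determinant: p(μ) = μ^3 + 2μ^2 - 29μ - 30.
Since p(5) = 0, μ = 5 is a root.
Dividing by (μ - 5) leaves μ^2 + 7μ + 6.
The quadratic factors as (μ + 6)·(μ + 1).
Eigenvalues: -6, -1, 5.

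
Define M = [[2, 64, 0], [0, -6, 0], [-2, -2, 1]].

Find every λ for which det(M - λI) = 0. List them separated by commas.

Compute the characteristic polynomial p(μ) = det(μI - M).
Expanding along the first row, p(μ) = μ^3 + 3μ^2 - 16μ + 12.
Try μ = 2: p(2) = 0, so 2 is a root.
Factor out (μ - 2): p(μ) = (μ - 2)·(μ^2 + 5μ - 6).
The quadratic factors as (μ + 6)·(μ - 1).
Eigenvalues: -6, 1, 2.

-6, 1, 2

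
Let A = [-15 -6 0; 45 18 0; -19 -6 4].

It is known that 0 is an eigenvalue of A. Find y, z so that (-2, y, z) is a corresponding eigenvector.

We need (A)v = 0.
A = [[-15, -6, 0], [45, 18, 0], [-19, -6, 4]].
Row 1: (-15)·-2 + (-6)·y + (0)·z = 0
Row 2: (45)·-2 + (18)·y + (0)·z = 0
Row 3: (-19)·-2 + (-6)·y + (4)·z = 0
Solving gives y = 5, z = -2.
Check: A·(-2, 5, -2) = (0, 0, 0) = 0·(-2, 5, -2).

5, -2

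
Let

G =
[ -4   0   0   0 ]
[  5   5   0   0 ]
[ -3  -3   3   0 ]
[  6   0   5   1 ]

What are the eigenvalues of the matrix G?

-4, 1, 3, 5

G is lower triangular, so its eigenvalues are the diagonal entries.
Diagonal: -4, 5, 3, 1.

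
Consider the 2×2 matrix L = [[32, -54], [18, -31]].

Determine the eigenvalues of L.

-4, 5

det(L - λI) = (32 - λ)(-31 - λ) - (-54)·(18) = λ^2 - λ - 20.
This factors as (λ + 4)·(λ - 5) = 0.
Eigenvalues: -4, 5.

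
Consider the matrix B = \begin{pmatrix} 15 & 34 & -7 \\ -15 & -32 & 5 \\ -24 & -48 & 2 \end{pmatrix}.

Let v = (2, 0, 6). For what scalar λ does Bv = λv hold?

Compute Bv: B·(2, 0, 6) = (-12, 0, -36).
Since Bv = λv, compare component 1: -12 = λ·2, so λ = -6.

-6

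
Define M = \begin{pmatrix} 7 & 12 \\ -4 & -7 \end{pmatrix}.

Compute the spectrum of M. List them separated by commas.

det(M - λI) = (7 - λ)(-7 - λ) - (12)·(-4) = λ^2 - 1.
This factors as (λ + 1)·(λ - 1) = 0.
Eigenvalues: -1, 1.

-1, 1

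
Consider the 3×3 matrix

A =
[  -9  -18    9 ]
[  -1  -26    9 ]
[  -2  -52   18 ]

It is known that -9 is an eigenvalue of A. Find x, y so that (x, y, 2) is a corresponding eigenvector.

1, 1

We need (A + 9I)v = 0.
A + 9I = [[0, -18, 9], [-1, -17, 9], [-2, -52, 27]].
Row 1: (0)·x + (-18)·y + (9)·2 = 0
Row 2: (-1)·x + (-17)·y + (9)·2 = 0
Row 3: (-2)·x + (-52)·y + (27)·2 = 0
Solving gives x = 1, y = 1.
Check: A·(1, 1, 2) = (-9, -9, -18) = -9·(1, 1, 2).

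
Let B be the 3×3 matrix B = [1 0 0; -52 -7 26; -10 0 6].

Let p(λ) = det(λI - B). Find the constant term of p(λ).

p(λ) = λ^3 - 43λ + 42.
The constant term is 42.

42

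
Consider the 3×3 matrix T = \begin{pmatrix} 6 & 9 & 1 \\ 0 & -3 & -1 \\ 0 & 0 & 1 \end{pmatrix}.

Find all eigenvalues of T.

T is upper triangular, so its eigenvalues are the diagonal entries.
Diagonal: 6, -3, 1.

-3, 1, 6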